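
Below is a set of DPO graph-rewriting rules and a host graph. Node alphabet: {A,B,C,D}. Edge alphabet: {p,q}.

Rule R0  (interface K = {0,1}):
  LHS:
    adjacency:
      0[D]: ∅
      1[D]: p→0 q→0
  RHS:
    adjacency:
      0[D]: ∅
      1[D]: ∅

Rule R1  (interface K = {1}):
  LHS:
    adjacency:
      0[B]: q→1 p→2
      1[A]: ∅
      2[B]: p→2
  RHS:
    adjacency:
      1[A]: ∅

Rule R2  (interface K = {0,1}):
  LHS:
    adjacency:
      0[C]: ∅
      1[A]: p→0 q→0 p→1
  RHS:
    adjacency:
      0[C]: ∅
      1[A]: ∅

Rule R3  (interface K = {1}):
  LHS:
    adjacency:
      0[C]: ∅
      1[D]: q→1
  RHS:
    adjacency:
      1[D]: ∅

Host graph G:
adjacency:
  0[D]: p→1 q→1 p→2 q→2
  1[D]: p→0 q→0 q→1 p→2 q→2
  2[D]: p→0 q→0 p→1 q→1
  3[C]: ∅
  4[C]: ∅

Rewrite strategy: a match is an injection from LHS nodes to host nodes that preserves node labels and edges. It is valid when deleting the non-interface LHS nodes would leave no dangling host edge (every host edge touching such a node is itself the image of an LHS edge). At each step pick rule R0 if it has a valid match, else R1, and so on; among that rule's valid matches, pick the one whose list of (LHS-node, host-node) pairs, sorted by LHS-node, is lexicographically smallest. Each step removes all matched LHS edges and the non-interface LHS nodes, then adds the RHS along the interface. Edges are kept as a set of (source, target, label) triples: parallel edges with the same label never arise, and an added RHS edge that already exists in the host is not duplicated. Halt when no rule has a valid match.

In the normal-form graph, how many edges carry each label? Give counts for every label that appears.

Answer: (no edges)

Rewrite trace:
start.  V:5 E:13  edges: 0-p->1 0-q->1 0-p->2 0-q->2 1-p->0 1-q->0 1-q->1 1-p->2 1-q->2 2-p->0 2-q->0 2-p->1 2-q->1
1. fire R0 via {0↦0, 1↦1}  →  V:5 E:11  edges: 0-p->1 0-q->1 0-p->2 0-q->2 1-q->1 1-p->2 1-q->2 2-p->0 2-q->0 2-p->1 2-q->1
2. fire R0 via {0↦0, 1↦2}  →  V:5 E:9  edges: 0-p->1 0-q->1 0-p->2 0-q->2 1-q->1 1-p->2 1-q->2 2-p->1 2-q->1
3. fire R0 via {0↦1, 1↦0}  →  V:5 E:7  edges: 0-p->2 0-q->2 1-q->1 1-p->2 1-q->2 2-p->1 2-q->1
4. fire R0 via {0↦1, 1↦2}  →  V:5 E:5  edges: 0-p->2 0-q->2 1-q->1 1-p->2 1-q->2
5. fire R0 via {0↦2, 1↦0}  →  V:5 E:3  edges: 1-q->1 1-p->2 1-q->2
6. fire R0 via {0↦2, 1↦1}  →  V:5 E:1  edges: 1-q->1
7. fire R3 via {0↦3, 1↦1}  →  V:4 E:0  edges: ∅
final graph: no rule applies after step 7
NF edges: []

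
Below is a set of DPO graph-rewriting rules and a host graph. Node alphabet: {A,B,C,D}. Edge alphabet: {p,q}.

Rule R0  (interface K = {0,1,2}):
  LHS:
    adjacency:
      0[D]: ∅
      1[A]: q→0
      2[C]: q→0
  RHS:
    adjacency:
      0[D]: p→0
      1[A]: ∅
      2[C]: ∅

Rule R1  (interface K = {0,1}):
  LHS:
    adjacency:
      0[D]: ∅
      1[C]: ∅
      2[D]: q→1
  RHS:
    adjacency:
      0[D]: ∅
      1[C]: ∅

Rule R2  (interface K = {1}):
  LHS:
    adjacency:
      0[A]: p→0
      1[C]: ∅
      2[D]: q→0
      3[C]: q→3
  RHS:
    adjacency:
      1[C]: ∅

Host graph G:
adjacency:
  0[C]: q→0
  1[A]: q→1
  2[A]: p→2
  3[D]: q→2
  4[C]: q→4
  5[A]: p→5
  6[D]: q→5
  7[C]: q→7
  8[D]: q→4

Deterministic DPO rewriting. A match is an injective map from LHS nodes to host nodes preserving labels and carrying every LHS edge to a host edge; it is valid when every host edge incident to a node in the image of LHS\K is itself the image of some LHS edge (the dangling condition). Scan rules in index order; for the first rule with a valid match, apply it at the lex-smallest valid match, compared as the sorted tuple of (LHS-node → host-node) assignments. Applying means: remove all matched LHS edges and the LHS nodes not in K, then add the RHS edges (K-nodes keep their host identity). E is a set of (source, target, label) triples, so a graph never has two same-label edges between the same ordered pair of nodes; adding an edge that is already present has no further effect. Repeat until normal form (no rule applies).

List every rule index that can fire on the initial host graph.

R0: no valid match — LHS pattern not found
R1: 2 valid matches — {0↦3, 1↦4, 2↦8}, {0↦6, 1↦4, 2↦8}
R2: 8 valid matches — {0↦2, 1↦0, 2↦3, 3↦7}, {0↦2, 1↦4, 2↦3, 3↦0}, {0↦2, 1↦4, 2↦3, 3↦7} (+5 more)

Answer: [R1,R2]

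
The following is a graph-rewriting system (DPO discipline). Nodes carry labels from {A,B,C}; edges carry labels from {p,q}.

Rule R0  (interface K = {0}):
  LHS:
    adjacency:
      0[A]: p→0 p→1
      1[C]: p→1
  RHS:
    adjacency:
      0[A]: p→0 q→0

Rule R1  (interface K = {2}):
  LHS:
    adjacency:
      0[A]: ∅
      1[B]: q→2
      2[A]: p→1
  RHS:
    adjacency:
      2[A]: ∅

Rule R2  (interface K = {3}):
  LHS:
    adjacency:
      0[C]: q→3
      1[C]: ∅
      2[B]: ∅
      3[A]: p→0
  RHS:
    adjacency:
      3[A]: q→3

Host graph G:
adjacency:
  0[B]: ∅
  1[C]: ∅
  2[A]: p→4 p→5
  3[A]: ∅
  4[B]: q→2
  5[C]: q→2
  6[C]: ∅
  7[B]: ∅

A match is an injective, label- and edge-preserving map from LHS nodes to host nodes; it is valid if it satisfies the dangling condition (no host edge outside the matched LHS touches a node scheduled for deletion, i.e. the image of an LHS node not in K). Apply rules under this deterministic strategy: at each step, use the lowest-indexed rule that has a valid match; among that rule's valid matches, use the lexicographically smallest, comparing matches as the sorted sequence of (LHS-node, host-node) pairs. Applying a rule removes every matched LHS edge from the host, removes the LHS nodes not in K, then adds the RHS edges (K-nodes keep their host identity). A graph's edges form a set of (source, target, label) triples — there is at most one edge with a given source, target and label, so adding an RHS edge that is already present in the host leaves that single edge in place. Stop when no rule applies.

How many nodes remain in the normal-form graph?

Answer: 3

Rewrite trace:
initial: |V|=8 |E|=4  E = 2-p->4 2-p->5 4-q->2 5-q->2
step 1: apply R1 at {0↦3, 1↦4, 2↦2}  → |V|=6 |E|=2  E = 2-p->5 5-q->2
step 2: apply R2 at {0↦5, 1↦1, 2↦0, 3↦2}  → |V|=3 |E|=1  E = 2-q->2
halt: no rule applies after step 2
NF nodes: {2:A, 6:C, 7:B}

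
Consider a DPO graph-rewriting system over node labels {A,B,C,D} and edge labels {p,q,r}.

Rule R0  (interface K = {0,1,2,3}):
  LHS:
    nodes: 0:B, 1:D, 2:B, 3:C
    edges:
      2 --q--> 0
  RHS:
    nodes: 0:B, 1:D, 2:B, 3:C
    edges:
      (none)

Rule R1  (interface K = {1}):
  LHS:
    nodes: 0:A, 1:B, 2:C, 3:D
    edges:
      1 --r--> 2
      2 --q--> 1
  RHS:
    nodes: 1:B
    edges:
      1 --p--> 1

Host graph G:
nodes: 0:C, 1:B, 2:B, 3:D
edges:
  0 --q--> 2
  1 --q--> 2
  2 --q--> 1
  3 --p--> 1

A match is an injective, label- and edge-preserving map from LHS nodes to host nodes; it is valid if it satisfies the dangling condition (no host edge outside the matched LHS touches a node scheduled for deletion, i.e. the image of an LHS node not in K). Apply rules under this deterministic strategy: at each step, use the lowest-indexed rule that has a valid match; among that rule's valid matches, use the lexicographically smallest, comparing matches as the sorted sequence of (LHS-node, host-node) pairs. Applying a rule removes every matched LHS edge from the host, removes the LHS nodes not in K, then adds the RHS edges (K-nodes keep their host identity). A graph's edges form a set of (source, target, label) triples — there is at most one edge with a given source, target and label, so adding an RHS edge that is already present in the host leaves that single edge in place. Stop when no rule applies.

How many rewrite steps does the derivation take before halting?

start.  V:4 E:4  edges: 0-q->2 1-q->2 2-q->1 3-p->1
1. fire R0 via {0↦1, 1↦3, 2↦2, 3↦0}  →  V:4 E:3  edges: 0-q->2 1-q->2 3-p->1
2. fire R0 via {0↦2, 1↦3, 2↦1, 3↦0}  →  V:4 E:2  edges: 0-q->2 3-p->1
halt: no rule applies after step 2

Answer: 2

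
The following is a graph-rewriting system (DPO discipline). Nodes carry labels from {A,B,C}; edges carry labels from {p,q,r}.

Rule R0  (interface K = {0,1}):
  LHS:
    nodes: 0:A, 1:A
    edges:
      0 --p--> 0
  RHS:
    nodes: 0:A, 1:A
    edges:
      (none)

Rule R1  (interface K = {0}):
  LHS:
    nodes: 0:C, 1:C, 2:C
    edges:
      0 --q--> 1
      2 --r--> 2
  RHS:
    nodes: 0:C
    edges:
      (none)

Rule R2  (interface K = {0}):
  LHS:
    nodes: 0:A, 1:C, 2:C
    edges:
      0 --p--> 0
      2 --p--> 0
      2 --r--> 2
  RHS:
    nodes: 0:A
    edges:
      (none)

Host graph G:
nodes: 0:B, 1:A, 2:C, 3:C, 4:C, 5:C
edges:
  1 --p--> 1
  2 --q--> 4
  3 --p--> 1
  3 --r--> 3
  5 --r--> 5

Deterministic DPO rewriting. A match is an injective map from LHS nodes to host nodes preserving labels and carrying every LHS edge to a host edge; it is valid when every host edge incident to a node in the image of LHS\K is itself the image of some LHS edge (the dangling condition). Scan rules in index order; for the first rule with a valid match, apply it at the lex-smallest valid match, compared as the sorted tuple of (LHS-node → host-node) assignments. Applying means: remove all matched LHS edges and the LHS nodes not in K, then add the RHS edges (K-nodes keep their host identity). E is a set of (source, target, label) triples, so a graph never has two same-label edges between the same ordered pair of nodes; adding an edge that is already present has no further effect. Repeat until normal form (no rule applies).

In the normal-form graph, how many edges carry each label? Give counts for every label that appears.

start.  V:6 E:5  edges: 1-p->1 2-q->4 3-p->1 3-r->3 5-r->5
1. fire R1 via {0↦2, 1↦4, 2↦5}  →  V:4 E:3  edges: 1-p->1 3-p->1 3-r->3
2. fire R2 via {0↦1, 1↦2, 2↦3}  →  V:2 E:0  edges: ∅
normal form: no rule applies after step 2
NF edges: []

Answer: (no edges)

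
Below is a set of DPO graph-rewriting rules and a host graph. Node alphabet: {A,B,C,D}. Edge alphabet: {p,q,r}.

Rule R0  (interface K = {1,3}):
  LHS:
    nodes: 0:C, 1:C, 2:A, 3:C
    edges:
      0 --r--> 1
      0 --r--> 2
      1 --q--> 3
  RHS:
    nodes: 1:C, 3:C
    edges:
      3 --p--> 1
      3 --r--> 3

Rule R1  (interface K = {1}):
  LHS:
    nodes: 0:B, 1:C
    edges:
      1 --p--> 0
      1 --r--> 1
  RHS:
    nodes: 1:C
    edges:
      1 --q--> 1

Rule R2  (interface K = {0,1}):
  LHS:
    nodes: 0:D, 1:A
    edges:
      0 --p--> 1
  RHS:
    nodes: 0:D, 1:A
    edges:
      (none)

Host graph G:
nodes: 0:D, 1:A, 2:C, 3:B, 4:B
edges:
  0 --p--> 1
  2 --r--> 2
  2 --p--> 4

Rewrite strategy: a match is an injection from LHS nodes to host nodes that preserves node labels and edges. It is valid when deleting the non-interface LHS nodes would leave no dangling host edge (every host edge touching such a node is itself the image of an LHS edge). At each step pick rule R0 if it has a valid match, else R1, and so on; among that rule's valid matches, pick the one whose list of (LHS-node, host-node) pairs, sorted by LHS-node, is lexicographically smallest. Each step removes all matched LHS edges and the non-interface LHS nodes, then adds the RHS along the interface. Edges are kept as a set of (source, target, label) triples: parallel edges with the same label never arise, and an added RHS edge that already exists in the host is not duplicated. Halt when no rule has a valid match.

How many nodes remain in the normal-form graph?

[0] host  ⇒  5 nodes, 3 edges  {0-p->1 2-r->2 2-p->4}
[1] R1 @ {0↦4, 1↦2}  ⇒  4 nodes, 2 edges  {0-p->1 2-q->2}
[2] R2 @ {0↦0, 1↦1}  ⇒  4 nodes, 1 edges  {2-q->2}
halt: no rule applies after step 2
NF nodes: {0:D, 1:A, 2:C, 3:B}

Answer: 4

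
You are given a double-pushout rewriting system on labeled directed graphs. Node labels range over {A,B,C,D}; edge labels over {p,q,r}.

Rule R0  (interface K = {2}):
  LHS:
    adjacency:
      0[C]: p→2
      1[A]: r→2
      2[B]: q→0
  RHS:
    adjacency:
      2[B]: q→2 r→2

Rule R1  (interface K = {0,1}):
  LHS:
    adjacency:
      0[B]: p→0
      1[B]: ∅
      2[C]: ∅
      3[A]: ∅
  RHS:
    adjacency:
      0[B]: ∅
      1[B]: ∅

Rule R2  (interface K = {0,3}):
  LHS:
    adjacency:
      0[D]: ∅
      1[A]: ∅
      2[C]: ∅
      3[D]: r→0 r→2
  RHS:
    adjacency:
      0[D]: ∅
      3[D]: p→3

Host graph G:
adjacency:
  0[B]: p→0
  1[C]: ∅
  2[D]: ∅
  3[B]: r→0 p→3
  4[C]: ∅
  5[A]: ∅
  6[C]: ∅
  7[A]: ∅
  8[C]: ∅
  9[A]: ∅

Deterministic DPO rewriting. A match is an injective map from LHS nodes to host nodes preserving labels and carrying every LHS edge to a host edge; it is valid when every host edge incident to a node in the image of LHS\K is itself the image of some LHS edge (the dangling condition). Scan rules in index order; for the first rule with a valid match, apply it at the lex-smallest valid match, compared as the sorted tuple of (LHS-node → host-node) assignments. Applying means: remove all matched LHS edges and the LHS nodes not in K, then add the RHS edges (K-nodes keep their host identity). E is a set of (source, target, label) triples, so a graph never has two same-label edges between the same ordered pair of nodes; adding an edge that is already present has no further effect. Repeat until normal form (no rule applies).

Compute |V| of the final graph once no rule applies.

Answer: 6

Rewrite trace:
initial: |V|=10 |E|=3  E = 0-p->0 3-r->0 3-p->3
step 1: apply R1 at {0↦0, 1↦3, 2↦1, 3↦5}  → |V|=8 |E|=2  E = 3-r->0 3-p->3
step 2: apply R1 at {0↦3, 1↦0, 2↦4, 3↦7}  → |V|=6 |E|=1  E = 3-r->0
final graph: no rule applies after step 2
NF nodes: {0:B, 2:D, 3:B, 6:C, 8:C, 9:A}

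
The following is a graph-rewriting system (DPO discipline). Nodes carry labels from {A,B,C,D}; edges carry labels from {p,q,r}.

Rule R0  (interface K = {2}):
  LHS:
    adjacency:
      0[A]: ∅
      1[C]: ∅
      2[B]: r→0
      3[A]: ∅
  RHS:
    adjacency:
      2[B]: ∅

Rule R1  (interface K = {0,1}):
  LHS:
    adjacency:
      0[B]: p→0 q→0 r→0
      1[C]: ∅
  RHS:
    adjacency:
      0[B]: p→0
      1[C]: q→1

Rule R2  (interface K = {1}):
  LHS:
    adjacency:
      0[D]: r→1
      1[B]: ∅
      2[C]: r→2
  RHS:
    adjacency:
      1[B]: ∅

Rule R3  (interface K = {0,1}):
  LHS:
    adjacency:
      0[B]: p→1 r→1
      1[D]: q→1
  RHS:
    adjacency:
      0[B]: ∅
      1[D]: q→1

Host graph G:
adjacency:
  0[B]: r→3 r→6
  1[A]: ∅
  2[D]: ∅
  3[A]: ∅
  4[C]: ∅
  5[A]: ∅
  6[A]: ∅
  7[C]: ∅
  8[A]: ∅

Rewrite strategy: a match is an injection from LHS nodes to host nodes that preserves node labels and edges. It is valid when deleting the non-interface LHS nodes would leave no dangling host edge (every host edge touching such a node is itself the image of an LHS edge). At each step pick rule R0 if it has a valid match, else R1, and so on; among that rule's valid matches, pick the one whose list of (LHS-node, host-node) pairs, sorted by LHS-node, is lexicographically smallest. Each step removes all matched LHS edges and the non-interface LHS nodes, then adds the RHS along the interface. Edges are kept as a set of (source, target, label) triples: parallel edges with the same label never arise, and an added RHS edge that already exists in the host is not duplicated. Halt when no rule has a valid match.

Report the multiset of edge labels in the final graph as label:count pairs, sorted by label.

start.  V:9 E:2  edges: 0-r->3 0-r->6
1. fire R0 via {0↦3, 1↦4, 2↦0, 3↦1}  →  V:6 E:1  edges: 0-r->6
2. fire R0 via {0↦6, 1↦7, 2↦0, 3↦5}  →  V:3 E:0  edges: ∅
halt: no rule applies after step 2
NF edges: []

Answer: (no edges)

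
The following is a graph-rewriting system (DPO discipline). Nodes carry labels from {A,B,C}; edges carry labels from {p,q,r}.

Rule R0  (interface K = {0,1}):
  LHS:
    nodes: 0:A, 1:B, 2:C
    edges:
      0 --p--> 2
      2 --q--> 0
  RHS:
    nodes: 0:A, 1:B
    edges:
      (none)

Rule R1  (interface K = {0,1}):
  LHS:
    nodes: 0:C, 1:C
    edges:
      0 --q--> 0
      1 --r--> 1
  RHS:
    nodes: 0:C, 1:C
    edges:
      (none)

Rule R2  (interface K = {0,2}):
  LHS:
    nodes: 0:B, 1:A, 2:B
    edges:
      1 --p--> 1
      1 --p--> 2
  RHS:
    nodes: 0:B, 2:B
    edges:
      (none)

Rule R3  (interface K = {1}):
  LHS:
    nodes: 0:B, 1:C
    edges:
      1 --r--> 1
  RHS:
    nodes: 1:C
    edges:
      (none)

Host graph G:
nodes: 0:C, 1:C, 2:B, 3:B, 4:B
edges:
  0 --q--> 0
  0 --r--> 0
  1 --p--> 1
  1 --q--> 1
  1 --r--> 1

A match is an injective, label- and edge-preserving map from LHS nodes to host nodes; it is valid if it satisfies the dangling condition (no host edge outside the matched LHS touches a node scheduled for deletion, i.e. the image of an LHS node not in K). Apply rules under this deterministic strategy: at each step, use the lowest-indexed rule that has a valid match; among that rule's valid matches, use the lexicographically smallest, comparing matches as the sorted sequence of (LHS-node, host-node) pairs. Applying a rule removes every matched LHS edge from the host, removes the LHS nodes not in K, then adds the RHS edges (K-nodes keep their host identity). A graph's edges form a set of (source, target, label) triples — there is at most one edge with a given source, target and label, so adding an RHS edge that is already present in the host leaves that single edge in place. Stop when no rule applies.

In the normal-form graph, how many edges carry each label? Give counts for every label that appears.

start.  V:5 E:5  edges: 0-q->0 0-r->0 1-p->1 1-q->1 1-r->1
1. fire R1 via {0↦0, 1↦1}  →  V:5 E:3  edges: 0-r->0 1-p->1 1-q->1
2. fire R1 via {0↦1, 1↦0}  →  V:5 E:1  edges: 1-p->1
final graph: no rule applies after step 2
NF edges: [(1, 1, 'p')]

Answer: p:1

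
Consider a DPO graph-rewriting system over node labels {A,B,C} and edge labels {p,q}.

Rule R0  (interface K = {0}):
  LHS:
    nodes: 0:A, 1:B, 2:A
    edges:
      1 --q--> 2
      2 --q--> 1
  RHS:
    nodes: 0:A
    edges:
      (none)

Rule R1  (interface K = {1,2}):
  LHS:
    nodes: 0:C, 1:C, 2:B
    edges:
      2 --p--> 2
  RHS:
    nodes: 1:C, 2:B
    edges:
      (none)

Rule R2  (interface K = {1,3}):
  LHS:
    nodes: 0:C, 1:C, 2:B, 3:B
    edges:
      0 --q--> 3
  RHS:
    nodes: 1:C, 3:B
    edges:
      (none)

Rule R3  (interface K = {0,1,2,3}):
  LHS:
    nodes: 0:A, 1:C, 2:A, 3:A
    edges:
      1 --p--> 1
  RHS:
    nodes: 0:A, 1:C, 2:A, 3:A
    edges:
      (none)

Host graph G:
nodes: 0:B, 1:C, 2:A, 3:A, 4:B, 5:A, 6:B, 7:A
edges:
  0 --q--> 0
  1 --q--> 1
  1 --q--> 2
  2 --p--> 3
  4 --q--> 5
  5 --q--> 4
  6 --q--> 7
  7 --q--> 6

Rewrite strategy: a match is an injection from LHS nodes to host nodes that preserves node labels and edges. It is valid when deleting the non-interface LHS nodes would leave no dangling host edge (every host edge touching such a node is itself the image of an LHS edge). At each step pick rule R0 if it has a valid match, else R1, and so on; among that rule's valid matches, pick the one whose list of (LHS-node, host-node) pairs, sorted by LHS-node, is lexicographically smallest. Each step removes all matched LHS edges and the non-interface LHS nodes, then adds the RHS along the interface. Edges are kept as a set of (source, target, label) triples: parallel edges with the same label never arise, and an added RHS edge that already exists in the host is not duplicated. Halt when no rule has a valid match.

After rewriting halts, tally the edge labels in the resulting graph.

Answer: p:1 q:3

Derivation:
[0] host  ⇒  8 nodes, 8 edges  {0-q->0 1-q->1 1-q->2 2-p->3 4-q->5 5-q->4 6-q->7 7-q->6}
[1] R0 @ {0↦2, 1↦4, 2↦5}  ⇒  6 nodes, 6 edges  {0-q->0 1-q->1 1-q->2 2-p->3 6-q->7 7-q->6}
[2] R0 @ {0↦2, 1↦6, 2↦7}  ⇒  4 nodes, 4 edges  {0-q->0 1-q->1 1-q->2 2-p->3}
final graph: no rule applies after step 2
NF edges: [(0, 0, 'q'), (1, 1, 'q'), (1, 2, 'q'), (2, 3, 'p')]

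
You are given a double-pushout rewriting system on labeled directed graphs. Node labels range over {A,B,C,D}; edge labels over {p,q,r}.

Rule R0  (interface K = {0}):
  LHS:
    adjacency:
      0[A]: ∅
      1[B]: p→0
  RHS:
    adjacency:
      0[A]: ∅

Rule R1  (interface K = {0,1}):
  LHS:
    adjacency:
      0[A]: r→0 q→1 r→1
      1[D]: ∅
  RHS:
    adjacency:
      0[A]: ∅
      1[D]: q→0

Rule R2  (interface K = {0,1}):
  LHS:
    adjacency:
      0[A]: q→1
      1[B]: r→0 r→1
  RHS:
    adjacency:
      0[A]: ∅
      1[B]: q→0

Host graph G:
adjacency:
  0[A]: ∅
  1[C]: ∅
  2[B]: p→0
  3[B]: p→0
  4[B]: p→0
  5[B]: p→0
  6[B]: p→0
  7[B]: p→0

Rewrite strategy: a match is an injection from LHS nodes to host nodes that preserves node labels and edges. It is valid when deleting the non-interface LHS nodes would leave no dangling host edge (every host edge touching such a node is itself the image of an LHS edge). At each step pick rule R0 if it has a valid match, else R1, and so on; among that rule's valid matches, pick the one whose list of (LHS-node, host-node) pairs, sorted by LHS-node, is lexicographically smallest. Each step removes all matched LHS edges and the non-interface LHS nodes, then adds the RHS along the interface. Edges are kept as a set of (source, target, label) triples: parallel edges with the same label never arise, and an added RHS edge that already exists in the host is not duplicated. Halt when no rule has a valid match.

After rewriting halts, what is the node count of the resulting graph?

initial: |V|=8 |E|=6  E = 2-p->0 3-p->0 4-p->0 5-p->0 6-p->0 7-p->0
step 1: apply R0 at {0↦0, 1↦2}  → |V|=7 |E|=5  E = 3-p->0 4-p->0 5-p->0 6-p->0 7-p->0
step 2: apply R0 at {0↦0, 1↦3}  → |V|=6 |E|=4  E = 4-p->0 5-p->0 6-p->0 7-p->0
step 3: apply R0 at {0↦0, 1↦4}  → |V|=5 |E|=3  E = 5-p->0 6-p->0 7-p->0
step 4: apply R0 at {0↦0, 1↦5}  → |V|=4 |E|=2  E = 6-p->0 7-p->0
step 5: apply R0 at {0↦0, 1↦6}  → |V|=3 |E|=1  E = 7-p->0
step 6: apply R0 at {0↦0, 1↦7}  → |V|=2 |E|=0  E = ∅
normal form: no rule applies after step 6
NF nodes: {0:A, 1:C}

Answer: 2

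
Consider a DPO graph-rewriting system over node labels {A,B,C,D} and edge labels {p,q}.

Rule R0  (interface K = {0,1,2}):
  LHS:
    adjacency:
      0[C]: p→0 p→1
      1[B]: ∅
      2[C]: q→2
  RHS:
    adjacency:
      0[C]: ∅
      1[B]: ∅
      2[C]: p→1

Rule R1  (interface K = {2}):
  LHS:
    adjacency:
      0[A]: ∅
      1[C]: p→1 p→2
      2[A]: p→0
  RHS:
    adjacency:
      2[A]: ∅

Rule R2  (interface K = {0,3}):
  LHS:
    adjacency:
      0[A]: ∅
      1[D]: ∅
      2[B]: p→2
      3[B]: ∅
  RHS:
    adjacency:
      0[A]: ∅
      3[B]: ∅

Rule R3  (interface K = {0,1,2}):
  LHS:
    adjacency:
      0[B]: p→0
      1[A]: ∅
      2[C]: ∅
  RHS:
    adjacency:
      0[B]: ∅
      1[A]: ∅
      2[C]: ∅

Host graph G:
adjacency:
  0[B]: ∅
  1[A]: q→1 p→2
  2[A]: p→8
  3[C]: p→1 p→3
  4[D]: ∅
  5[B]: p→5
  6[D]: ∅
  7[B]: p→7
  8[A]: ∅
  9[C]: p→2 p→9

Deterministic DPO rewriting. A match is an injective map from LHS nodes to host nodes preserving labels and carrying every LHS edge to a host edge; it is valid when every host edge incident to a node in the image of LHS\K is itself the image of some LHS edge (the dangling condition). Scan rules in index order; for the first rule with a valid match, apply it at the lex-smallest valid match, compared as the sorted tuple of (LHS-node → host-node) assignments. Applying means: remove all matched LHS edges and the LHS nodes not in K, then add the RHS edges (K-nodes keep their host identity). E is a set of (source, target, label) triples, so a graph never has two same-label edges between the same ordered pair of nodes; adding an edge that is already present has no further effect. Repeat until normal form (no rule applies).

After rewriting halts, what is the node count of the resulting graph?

Answer: 2

Rewrite trace:
start.  V:10 E:9  edges: 1-q->1 1-p->2 2-p->8 3-p->1 3-p->3 5-p->5 7-p->7 9-p->2 9-p->9
1. fire R1 via {0↦8, 1↦9, 2↦2}  →  V:8 E:6  edges: 1-q->1 1-p->2 3-p->1 3-p->3 5-p->5 7-p->7
2. fire R1 via {0↦2, 1↦3, 2↦1}  →  V:6 E:3  edges: 1-q->1 5-p->5 7-p->7
3. fire R2 via {0↦1, 1↦4, 2↦5, 3↦0}  →  V:4 E:2  edges: 1-q->1 7-p->7
4. fire R2 via {0↦1, 1↦6, 2↦7, 3↦0}  →  V:2 E:1  edges: 1-q->1
halt: no rule applies after step 4
NF nodes: {0:B, 1:A}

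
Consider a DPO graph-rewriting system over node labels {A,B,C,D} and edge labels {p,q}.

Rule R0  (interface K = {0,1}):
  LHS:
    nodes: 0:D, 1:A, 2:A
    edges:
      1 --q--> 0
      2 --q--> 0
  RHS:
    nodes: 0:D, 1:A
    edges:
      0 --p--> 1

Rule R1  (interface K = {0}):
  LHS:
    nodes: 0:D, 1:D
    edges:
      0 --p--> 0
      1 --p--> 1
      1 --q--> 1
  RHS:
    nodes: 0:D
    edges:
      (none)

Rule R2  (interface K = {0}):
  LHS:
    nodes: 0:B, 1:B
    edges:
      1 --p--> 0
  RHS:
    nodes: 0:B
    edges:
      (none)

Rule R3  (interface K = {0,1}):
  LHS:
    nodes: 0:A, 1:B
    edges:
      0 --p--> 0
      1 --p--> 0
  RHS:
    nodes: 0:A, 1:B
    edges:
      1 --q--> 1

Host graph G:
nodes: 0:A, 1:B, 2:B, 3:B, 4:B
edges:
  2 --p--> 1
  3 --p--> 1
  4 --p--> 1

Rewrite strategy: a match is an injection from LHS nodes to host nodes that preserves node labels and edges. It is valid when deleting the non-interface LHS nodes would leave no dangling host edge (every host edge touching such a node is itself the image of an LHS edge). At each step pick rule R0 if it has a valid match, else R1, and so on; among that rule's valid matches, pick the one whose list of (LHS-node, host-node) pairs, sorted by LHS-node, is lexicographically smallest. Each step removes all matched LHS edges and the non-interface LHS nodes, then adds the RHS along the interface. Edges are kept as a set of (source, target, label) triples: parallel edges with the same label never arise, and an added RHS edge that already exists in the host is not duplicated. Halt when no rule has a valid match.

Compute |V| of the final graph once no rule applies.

[0] host  ⇒  5 nodes, 3 edges  {2-p->1 3-p->1 4-p->1}
[1] R2 @ {0↦1, 1↦2}  ⇒  4 nodes, 2 edges  {3-p->1 4-p->1}
[2] R2 @ {0↦1, 1↦3}  ⇒  3 nodes, 1 edges  {4-p->1}
[3] R2 @ {0↦1, 1↦4}  ⇒  2 nodes, 0 edges  {∅}
final graph: no rule applies after step 3
NF nodes: {0:A, 1:B}

Answer: 2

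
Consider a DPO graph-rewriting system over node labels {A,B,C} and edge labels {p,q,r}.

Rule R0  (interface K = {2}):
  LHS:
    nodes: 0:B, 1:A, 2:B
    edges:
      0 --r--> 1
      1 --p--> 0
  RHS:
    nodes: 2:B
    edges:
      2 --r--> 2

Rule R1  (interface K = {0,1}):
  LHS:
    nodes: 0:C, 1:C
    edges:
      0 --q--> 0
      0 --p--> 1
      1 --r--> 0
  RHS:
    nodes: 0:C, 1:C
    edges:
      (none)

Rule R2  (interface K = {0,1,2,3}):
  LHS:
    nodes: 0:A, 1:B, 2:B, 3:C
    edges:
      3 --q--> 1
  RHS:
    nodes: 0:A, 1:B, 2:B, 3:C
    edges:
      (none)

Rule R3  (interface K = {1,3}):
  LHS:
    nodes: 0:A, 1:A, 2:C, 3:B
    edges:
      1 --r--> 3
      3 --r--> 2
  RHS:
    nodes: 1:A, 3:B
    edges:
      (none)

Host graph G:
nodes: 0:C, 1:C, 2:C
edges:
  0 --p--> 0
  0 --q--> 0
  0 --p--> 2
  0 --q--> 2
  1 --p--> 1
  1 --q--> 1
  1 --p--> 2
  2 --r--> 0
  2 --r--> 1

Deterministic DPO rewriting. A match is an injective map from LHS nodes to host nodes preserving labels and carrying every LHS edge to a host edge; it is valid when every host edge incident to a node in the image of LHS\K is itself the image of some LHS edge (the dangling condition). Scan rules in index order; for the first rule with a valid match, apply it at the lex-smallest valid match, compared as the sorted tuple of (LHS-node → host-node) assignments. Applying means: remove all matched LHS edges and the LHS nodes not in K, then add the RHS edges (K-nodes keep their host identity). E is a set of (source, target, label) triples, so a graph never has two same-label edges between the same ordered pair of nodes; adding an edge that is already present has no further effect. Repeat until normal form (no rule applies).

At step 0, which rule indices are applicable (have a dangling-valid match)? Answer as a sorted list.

Answer: [R1]

Rewrite trace:
R0: no valid match — LHS pattern not found
R1: 2 valid matches — {0↦0, 1↦2}, {0↦1, 1↦2}
R2: no valid match — LHS pattern not found
R3: no valid match — LHS pattern not found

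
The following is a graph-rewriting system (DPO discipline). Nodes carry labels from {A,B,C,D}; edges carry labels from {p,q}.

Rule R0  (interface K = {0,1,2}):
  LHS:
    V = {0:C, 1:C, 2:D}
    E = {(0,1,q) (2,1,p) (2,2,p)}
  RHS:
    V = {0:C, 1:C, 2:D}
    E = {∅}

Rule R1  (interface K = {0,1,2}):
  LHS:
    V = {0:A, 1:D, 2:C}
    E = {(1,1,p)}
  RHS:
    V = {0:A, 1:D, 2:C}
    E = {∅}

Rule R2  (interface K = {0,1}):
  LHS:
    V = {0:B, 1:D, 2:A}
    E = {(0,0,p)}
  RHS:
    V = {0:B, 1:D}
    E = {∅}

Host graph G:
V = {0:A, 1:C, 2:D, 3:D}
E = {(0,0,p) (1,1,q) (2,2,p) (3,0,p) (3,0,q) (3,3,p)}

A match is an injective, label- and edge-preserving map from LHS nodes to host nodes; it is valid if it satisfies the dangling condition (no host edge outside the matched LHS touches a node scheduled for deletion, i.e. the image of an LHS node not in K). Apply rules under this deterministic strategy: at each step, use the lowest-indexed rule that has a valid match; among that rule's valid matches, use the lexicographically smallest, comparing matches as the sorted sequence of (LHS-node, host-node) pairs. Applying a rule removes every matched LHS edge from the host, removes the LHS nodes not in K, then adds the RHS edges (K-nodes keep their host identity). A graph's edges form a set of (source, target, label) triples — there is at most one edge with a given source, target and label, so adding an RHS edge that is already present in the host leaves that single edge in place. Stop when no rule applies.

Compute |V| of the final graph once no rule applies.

[0] host  ⇒  4 nodes, 6 edges  {0-p->0 1-q->1 2-p->2 3-p->0 3-q->0 3-p->3}
[1] R1 @ {0↦0, 1↦2, 2↦1}  ⇒  4 nodes, 5 edges  {0-p->0 1-q->1 3-p->0 3-q->0 3-p->3}
[2] R1 @ {0↦0, 1↦3, 2↦1}  ⇒  4 nodes, 4 edges  {0-p->0 1-q->1 3-p->0 3-q->0}
normal form: no rule applies after step 2
NF nodes: {0:A, 1:C, 2:D, 3:D}

Answer: 4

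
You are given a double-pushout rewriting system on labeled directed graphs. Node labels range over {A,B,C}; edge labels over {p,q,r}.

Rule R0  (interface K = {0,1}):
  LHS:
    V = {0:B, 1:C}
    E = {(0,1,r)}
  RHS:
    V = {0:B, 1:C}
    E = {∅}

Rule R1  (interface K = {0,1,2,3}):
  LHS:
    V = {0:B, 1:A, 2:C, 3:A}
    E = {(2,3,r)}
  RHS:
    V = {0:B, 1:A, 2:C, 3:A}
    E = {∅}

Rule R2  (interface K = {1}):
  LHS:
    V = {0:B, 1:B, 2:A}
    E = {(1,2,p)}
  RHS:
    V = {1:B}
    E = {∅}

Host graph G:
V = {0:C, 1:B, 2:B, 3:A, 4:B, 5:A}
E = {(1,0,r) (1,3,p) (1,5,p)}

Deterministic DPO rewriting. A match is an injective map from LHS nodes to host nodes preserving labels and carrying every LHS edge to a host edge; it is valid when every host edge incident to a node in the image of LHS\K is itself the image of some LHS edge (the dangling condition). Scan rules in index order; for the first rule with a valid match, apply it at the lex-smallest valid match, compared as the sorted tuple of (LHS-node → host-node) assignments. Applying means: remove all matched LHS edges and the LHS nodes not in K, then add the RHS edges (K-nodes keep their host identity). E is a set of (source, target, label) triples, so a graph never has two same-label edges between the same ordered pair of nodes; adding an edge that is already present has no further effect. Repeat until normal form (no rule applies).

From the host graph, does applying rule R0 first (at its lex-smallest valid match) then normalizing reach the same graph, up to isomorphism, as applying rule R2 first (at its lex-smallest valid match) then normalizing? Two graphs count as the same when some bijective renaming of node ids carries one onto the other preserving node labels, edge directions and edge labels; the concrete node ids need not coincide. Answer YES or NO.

branch R0-first: apply at {0↦1, 1↦0} → |E|=2, then 2 more step(s) → NF |V|=2 |E|=0 V={0:C, 1:B} E=∅
branch R2-first: apply at {0↦2, 1↦1, 2↦3} → |E|=2, then 2 more step(s) → NF |V|=2 |E|=0 V={0:C, 1:B} E=∅
graphs isomorphic (equal up to label-preserving node renaming)

Answer: YES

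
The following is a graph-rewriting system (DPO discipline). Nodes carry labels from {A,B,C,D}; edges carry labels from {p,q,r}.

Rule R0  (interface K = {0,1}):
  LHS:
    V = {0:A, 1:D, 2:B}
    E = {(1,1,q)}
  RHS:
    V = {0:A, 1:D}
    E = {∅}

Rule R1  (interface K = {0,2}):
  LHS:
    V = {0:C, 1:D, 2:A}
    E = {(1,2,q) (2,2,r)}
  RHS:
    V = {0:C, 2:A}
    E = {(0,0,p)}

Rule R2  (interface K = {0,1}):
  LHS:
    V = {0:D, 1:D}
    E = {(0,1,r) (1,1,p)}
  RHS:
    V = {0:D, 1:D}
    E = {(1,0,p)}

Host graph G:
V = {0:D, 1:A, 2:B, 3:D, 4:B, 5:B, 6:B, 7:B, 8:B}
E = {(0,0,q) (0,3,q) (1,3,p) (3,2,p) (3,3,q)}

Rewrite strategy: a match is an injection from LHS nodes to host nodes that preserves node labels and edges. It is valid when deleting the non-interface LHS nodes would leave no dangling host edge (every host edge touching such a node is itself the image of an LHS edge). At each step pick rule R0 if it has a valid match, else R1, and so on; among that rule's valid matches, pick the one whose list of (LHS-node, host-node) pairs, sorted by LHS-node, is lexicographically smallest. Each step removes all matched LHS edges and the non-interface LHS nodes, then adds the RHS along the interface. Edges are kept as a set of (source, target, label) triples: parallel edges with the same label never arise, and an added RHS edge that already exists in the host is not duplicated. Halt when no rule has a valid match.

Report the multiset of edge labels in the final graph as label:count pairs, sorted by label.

Answer: p:2 q:1

Derivation:
[0] host  ⇒  9 nodes, 5 edges  {0-q->0 0-q->3 1-p->3 3-p->2 3-q->3}
[1] R0 @ {0↦1, 1↦0, 2↦4}  ⇒  8 nodes, 4 edges  {0-q->3 1-p->3 3-p->2 3-q->3}
[2] R0 @ {0↦1, 1↦3, 2↦5}  ⇒  7 nodes, 3 edges  {0-q->3 1-p->3 3-p->2}
normal form: no rule applies after step 2
NF edges: [(0, 3, 'q'), (1, 3, 'p'), (3, 2, 'p')]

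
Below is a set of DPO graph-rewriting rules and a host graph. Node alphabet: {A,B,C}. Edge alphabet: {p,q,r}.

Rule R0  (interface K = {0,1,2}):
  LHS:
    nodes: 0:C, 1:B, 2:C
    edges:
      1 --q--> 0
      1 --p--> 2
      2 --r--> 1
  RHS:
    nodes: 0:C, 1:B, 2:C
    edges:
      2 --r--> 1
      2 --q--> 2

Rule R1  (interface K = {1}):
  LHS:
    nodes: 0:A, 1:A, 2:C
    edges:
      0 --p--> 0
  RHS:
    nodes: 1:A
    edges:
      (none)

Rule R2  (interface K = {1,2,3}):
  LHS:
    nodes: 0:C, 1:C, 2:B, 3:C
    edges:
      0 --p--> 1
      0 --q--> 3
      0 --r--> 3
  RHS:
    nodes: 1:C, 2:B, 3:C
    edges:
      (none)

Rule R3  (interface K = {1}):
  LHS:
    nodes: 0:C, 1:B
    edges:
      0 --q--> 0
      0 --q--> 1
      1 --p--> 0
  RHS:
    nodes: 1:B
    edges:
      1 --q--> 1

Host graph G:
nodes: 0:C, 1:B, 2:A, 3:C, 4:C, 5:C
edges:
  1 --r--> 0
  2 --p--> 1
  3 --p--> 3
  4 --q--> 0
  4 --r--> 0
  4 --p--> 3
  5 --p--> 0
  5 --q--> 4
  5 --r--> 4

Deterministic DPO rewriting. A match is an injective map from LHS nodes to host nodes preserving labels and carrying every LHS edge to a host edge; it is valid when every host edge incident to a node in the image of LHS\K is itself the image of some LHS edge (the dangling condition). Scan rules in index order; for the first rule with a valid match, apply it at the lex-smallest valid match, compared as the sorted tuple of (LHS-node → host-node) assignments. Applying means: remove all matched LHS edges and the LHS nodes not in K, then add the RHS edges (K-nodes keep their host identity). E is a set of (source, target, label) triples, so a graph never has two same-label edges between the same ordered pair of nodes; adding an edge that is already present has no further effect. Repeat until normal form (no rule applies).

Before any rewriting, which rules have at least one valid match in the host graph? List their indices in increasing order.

R0: no valid match — LHS pattern not found
R1: no valid match — LHS pattern not found
R2: 1 valid match — {0↦5, 1↦0, 2↦1, 3↦4}
R3: no valid match — LHS pattern not found

Answer: [R2]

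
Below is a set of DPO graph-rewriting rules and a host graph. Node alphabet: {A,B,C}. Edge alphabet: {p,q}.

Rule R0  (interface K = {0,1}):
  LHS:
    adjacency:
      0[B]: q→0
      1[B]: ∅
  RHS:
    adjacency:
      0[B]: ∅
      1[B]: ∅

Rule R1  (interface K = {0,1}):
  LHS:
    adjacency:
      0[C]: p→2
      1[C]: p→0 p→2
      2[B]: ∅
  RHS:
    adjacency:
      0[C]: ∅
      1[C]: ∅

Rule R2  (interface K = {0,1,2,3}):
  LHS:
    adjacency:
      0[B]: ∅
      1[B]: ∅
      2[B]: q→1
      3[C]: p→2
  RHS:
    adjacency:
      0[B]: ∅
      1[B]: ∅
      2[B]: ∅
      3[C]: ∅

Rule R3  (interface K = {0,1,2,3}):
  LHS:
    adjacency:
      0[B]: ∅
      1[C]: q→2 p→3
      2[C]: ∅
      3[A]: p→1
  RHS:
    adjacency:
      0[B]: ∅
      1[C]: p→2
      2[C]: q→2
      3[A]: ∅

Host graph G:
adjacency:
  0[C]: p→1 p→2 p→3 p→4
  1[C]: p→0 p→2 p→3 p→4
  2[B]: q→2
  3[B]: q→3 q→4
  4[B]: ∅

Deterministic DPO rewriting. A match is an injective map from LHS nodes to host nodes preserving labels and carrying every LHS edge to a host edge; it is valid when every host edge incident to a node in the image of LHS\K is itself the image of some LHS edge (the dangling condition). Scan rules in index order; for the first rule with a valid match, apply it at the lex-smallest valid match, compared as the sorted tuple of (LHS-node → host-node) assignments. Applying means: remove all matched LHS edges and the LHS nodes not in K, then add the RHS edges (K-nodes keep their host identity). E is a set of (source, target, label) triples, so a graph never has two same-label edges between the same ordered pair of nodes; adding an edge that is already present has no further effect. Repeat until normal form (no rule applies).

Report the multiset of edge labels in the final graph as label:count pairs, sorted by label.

start.  V:5 E:11  edges: 0-p->1 0-p->2 0-p->3 0-p->4 1-p->0 1-p->2 1-p->3 1-p->4 2-q->2 3-q->3 3-q->4
1. fire R0 via {0↦2, 1↦3}  →  V:5 E:10  edges: 0-p->1 0-p->2 0-p->3 0-p->4 1-p->0 1-p->2 1-p->3 1-p->4 3-q->3 3-q->4
2. fire R0 via {0↦3, 1↦2}  →  V:5 E:9  edges: 0-p->1 0-p->2 0-p->3 0-p->4 1-p->0 1-p->2 1-p->3 1-p->4 3-q->4
3. fire R1 via {0↦0, 1↦1, 2↦2}  →  V:4 E:6  edges: 0-p->1 0-p->3 0-p->4 1-p->3 1-p->4 3-q->4
final graph: no rule applies after step 3
NF edges: [(0, 1, 'p'), (0, 3, 'p'), (0, 4, 'p'), (1, 3, 'p'), (1, 4, 'p'), (3, 4, 'q')]

Answer: p:5 q:1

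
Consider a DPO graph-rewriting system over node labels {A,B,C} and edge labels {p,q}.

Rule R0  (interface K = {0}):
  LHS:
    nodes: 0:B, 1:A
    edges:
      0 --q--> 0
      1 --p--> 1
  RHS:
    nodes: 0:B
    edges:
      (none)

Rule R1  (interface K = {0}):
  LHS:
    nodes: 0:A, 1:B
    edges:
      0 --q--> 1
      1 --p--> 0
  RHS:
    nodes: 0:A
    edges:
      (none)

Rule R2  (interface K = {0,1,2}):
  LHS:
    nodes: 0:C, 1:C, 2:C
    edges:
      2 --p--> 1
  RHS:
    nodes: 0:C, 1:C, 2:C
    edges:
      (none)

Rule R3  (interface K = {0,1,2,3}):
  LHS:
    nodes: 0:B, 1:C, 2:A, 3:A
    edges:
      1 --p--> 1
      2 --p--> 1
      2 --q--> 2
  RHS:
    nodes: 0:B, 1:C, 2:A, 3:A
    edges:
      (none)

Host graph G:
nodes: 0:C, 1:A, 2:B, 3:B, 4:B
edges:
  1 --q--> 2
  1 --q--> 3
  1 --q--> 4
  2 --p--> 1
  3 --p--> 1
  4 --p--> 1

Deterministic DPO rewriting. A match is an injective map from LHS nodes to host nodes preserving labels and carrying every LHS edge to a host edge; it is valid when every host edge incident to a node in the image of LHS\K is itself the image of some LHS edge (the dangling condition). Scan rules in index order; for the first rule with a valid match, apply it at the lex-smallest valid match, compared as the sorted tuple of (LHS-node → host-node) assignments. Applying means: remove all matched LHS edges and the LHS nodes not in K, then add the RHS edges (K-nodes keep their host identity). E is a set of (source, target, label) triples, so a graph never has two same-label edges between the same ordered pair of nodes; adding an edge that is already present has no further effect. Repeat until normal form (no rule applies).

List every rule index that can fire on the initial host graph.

Answer: [R1]

Derivation:
R0: no valid match — LHS pattern not found
R1: 3 valid matches — {0↦1, 1↦2}, {0↦1, 1↦3}, {0↦1, 1↦4}
R2: no valid match — LHS pattern not found
R3: no valid match — LHS pattern not found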